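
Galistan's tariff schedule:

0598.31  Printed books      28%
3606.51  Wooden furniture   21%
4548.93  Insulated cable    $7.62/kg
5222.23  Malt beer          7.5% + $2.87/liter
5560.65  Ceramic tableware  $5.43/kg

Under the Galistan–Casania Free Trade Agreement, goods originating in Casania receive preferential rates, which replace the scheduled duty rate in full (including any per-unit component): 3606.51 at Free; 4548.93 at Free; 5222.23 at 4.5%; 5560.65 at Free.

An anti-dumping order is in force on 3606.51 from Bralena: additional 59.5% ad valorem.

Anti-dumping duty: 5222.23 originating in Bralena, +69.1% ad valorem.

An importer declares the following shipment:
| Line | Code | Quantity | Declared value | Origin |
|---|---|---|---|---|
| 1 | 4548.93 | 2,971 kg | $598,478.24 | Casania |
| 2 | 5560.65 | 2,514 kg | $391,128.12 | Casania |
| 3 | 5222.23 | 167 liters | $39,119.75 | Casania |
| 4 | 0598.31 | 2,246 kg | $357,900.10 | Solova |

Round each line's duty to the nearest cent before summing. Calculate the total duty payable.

Line 1 (4548.93, Casania, 2,971 kg, $598,478.24):
Base rate for 4548.93 is $7.62/kg.
Origin Casania qualifies under the Galistan–Casania agreement and 4548.93 is covered: preferential rate Free applies instead.
Duty = $598,478.24 × 0% = $0.00.
Line 2 (5560.65, Casania, 2,514 kg, $391,128.12):
Base rate for 5560.65 is $5.43/kg.
Origin Casania qualifies under the Galistan–Casania agreement and 5560.65 is covered: preferential rate Free applies instead.
Duty = $391,128.12 × 0% = $0.00.
Line 3 (5222.23, Casania, 167 liters, $39,119.75):
Base rate for 5222.23 is 7.5% + $2.87/liter.
Origin Casania qualifies under the Galistan–Casania agreement and 5222.23 is covered: preferential rate 4.5% applies instead.
The additional-duty order on 5222.23 targets Bralena, not Casania; it does not apply.
Duty = $39,119.75 × 4.5% = $1,760.39.
Line 4 (0598.31, Solova, 2,246 kg, $357,900.10):
Base rate for 0598.31 is 28%.
Duty = $357,900.10 × 28% = $100,212.03.
Total = $0.00 + $0.00 + $1,760.39 + $100,212.03 = $101,972.42.

$101,972.42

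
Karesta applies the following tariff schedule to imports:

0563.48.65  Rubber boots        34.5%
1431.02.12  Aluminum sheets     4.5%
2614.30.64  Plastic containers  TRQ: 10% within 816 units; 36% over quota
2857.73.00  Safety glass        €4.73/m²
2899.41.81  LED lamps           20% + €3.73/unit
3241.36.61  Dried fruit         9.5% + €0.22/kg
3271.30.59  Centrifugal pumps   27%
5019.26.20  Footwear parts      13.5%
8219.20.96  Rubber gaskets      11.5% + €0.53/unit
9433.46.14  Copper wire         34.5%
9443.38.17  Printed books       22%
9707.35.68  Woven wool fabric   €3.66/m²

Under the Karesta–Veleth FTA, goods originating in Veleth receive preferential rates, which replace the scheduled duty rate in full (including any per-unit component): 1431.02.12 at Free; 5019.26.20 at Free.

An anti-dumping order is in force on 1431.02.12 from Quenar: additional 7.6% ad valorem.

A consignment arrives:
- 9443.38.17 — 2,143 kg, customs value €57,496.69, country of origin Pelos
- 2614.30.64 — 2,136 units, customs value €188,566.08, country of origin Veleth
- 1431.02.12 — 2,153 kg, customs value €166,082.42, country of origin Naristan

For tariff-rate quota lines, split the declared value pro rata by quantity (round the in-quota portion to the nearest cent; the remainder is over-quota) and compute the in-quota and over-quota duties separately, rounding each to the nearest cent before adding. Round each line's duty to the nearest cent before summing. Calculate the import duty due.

€69,277.29

Line 1 (9443.38.17, Pelos, 2,143 kg, €57,496.69):
Base rate for 9443.38.17 is 22%.
Duty = €57,496.69 × 22% = €12,649.27.
Line 2 (2614.30.64, Veleth, 2,136 units, €188,566.08):
Code 2614.30.64 is under a tariff-rate quota (threshold 816 units). In-quota: 816 units at 10%; over-quota: 1,320 units at 36%.
Pro-rata value split: in-quota = €188,566.08 × 816/2,136 = €72,036.48; over-quota = €188,566.08 − €72,036.48 = €116,529.60.
In-quota duty = €72,036.48 × 10% = €7,203.65. Over-quota duty = €116,529.60 × 36% = €41,950.66.
Line duty = €7,203.65 + €41,950.66 = €49,154.31.
Line 3 (1431.02.12, Naristan, 2,153 kg, €166,082.42):
Base rate for 1431.02.12 is 4.5%.
1431.02.12 has an FTA preferential rate, but origin Naristan is not Veleth; base rate stands.
The additional-duty order on 1431.02.12 targets Quenar, not Naristan; it does not apply.
Duty = €166,082.42 × 4.5% = €7,473.71.
Total = €12,649.27 + €49,154.31 + €7,473.71 = €69,277.29.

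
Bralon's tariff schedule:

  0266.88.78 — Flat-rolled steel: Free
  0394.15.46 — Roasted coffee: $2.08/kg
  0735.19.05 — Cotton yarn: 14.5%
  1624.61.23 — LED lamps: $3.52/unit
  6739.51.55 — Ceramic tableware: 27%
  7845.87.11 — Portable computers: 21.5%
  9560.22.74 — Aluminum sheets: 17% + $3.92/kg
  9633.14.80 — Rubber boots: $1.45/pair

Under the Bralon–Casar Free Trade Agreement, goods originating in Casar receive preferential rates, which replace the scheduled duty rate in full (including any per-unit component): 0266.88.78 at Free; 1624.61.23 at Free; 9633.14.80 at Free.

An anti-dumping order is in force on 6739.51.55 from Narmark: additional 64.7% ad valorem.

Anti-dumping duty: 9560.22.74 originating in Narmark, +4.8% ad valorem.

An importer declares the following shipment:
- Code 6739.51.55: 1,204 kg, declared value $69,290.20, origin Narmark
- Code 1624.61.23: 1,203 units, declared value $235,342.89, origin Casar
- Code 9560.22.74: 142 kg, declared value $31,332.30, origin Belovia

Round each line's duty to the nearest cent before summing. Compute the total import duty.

Line 1 (6739.51.55, Narmark, 1,204 kg, $69,290.20):
Base rate for 6739.51.55 is 27%.
Additional duty on 6739.51.55 from Narmark: +64.7%. Applied ad valorem rate: 27% + 64.7% = 91.7%.
Duty = $69,290.20 × 91.7% = $63,539.11.
Line 2 (1624.61.23, Casar, 1,203 units, $235,342.89):
Base rate for 1624.61.23 is $3.52/unit.
Origin Casar qualifies under the Bralon–Casar agreement and 1624.61.23 is covered: preferential rate Free applies instead.
Duty = $235,342.89 × 0% = $0.00.
Line 3 (9560.22.74, Belovia, 142 kg, $31,332.30):
Base rate for 9560.22.74 is 17% + $3.92/kg.
The additional-duty order on 9560.22.74 targets Narmark, not Belovia; it does not apply.
Duty = $31,332.30 × 17% + 142 × $3.92 = $5,883.13.
Total = $63,539.11 + $0.00 + $5,883.13 = $69,422.24.

$69,422.24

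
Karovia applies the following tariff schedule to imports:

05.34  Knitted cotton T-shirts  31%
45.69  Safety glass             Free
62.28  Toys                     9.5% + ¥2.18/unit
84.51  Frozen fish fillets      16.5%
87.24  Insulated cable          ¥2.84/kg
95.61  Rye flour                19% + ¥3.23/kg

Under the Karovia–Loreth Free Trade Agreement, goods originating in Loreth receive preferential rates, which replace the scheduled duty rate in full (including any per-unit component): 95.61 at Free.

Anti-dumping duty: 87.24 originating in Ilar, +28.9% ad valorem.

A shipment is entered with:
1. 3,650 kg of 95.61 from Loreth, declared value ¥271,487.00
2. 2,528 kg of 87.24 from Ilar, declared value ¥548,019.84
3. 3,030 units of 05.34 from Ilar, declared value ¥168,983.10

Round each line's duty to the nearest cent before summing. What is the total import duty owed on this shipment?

¥217,942.01

Line 1 (95.61, Loreth, 3,650 kg, ¥271,487.00):
Base rate for 95.61 is 19% + ¥3.23/kg.
Origin Loreth qualifies under the Karovia–Loreth agreement and 95.61 is covered: preferential rate Free applies instead.
Duty = ¥271,487.00 × 0% = ¥0.00.
Line 2 (87.24, Ilar, 2,528 kg, ¥548,019.84):
Base rate for 87.24 is ¥2.84/kg.
Additional duty on 87.24 from Ilar: +28.9% ad valorem. Applied ad valorem rate = 28.9%.
Duty = ¥548,019.84 × 28.9% + 2,528 × ¥2.84 = ¥165,557.25.
Line 3 (05.34, Ilar, 3,030 units, ¥168,983.10):
Base rate for 05.34 is 31%.
Duty = ¥168,983.10 × 31% = ¥52,384.76.
Total = ¥0.00 + ¥165,557.25 + ¥52,384.76 = ¥217,942.01.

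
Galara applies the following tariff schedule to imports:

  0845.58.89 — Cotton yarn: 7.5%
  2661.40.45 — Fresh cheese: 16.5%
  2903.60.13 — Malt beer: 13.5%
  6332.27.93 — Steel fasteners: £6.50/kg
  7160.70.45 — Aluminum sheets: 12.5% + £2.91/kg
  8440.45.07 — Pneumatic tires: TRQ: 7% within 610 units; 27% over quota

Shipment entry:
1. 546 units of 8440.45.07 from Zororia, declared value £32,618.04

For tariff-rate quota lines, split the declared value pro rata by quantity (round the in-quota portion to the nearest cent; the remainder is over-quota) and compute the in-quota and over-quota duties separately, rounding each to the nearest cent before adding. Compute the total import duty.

Line 1 (8440.45.07, Zororia, 546 units, £32,618.04):
Code 8440.45.07 is under a tariff-rate quota (threshold 610 units). Quantity 546 units is within the quota, so the in-quota rate 7% applies to the full value.
Duty = £32,618.04 × 7% = £2,283.26.

£2,283.26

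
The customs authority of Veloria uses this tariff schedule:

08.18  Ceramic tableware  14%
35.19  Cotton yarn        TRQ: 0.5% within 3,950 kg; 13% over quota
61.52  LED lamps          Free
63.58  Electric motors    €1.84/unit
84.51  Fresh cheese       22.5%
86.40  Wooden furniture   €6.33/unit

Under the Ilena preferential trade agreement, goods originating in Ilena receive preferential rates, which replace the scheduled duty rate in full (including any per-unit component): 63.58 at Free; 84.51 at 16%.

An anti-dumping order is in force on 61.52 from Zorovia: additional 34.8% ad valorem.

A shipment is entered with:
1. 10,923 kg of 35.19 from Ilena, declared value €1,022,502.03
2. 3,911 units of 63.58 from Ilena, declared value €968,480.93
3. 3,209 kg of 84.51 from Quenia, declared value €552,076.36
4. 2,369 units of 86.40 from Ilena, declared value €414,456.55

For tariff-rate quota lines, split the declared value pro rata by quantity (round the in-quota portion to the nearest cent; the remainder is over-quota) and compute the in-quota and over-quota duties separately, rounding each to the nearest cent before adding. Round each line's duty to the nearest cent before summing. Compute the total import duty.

Line 1 (35.19, Ilena, 10,923 kg, €1,022,502.03):
Code 35.19 is under a tariff-rate quota (threshold 3,950 kg). In-quota: 3,950 kg at 0.5%; over-quota: 6,973 kg at 13%.
Pro-rata value split: in-quota = €1,022,502.03 × 3,950/10,923 = €369,759.50; over-quota = €1,022,502.03 − €369,759.50 = €652,742.53.
In-quota duty = €369,759.50 × 0.5% = €1,848.80. Over-quota duty = €652,742.53 × 13% = €84,856.53.
Line duty = €1,848.80 + €84,856.53 = €86,705.33.
Line 2 (63.58, Ilena, 3,911 units, €968,480.93):
Base rate for 63.58 is €1.84/unit.
Origin Ilena qualifies under the Veloria–Ilena agreement and 63.58 is covered: preferential rate Free applies instead.
Duty = €968,480.93 × 0% = €0.00.
Line 3 (84.51, Quenia, 3,209 kg, €552,076.36):
Base rate for 84.51 is 22.5%.
84.51 has an FTA preferential rate, but origin Quenia is not Ilena; base rate stands.
Duty = €552,076.36 × 22.5% = €124,217.18.
Line 4 (86.40, Ilena, 2,369 units, €414,456.55):
Base rate for 86.40 is €6.33/unit.
Origin Ilena is the FTA partner but 86.40 is not on the preference list; base rate stands.
Duty = 2,369 × €6.33 = €14,995.77.
Total = €86,705.33 + €0.00 + €124,217.18 + €14,995.77 = €225,918.28.

€225,918.28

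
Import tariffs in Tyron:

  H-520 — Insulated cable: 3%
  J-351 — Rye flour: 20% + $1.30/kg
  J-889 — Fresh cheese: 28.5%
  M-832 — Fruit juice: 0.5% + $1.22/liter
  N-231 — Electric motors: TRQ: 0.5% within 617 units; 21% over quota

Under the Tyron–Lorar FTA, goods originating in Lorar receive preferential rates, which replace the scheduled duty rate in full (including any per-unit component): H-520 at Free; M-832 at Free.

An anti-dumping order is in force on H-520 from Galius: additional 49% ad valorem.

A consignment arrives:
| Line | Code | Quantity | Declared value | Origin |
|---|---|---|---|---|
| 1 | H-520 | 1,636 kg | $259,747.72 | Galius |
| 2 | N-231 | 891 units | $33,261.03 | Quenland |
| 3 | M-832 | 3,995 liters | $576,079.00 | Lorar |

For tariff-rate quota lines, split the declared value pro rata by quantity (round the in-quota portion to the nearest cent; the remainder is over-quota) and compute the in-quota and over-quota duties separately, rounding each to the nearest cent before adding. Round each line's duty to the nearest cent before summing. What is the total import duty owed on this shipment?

$137,331.94

Line 1 (H-520, Galius, 1,636 kg, $259,747.72):
Base rate for H-520 is 3%.
H-520 has an FTA preferential rate, but origin Galius is not Lorar; base rate stands.
Additional duty on H-520 from Galius: +49%. Applied ad valorem rate: 3% + 49% = 52%.
Duty = $259,747.72 × 52% = $135,068.81.
Line 2 (N-231, Quenland, 891 units, $33,261.03):
Code N-231 is under a tariff-rate quota (threshold 617 units). In-quota: 617 units at 0.5%; over-quota: 274 units at 21%.
Pro-rata value split: in-quota = $33,261.03 × 617/891 = $23,032.61; over-quota = $33,261.03 − $23,032.61 = $10,228.42.
In-quota duty = $23,032.61 × 0.5% = $115.16. Over-quota duty = $10,228.42 × 21% = $2,147.97.
Line duty = $115.16 + $2,147.97 = $2,263.13.
Line 3 (M-832, Lorar, 3,995 liters, $576,079.00):
Base rate for M-832 is 0.5% + $1.22/liter.
Origin Lorar qualifies under the Tyron–Lorar agreement and M-832 is covered: preferential rate Free applies instead.
Duty = $576,079.00 × 0% = $0.00.
Total = $135,068.81 + $2,263.13 + $0.00 = $137,331.94.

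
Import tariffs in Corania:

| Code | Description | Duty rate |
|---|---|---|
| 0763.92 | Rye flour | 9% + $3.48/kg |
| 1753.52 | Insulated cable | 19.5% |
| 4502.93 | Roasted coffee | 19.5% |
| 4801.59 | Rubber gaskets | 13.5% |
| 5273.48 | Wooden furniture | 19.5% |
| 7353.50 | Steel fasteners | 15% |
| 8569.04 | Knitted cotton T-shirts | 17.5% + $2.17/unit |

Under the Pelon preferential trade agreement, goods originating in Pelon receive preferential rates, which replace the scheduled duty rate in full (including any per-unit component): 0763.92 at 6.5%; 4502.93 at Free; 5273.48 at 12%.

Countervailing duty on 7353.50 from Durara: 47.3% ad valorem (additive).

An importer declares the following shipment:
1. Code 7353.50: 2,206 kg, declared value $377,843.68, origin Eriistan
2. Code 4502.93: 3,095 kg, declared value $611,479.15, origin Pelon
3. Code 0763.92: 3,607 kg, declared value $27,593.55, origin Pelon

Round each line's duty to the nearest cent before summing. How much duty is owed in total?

$58,470.13

Line 1 (7353.50, Eriistan, 2,206 kg, $377,843.68):
Base rate for 7353.50 is 15%.
The additional-duty order on 7353.50 targets Durara, not Eriistan; it does not apply.
Duty = $377,843.68 × 15% = $56,676.55.
Line 2 (4502.93, Pelon, 3,095 kg, $611,479.15):
Base rate for 4502.93 is 19.5%.
Origin Pelon qualifies under the Corania–Pelon agreement and 4502.93 is covered: preferential rate Free applies instead.
Duty = $611,479.15 × 0% = $0.00.
Line 3 (0763.92, Pelon, 3,607 kg, $27,593.55):
Base rate for 0763.92 is 9% + $3.48/kg.
Origin Pelon qualifies under the Corania–Pelon agreement and 0763.92 is covered: preferential rate 6.5% applies instead.
Duty = $27,593.55 × 6.5% = $1,793.58.
Total = $56,676.55 + $0.00 + $1,793.58 = $58,470.13.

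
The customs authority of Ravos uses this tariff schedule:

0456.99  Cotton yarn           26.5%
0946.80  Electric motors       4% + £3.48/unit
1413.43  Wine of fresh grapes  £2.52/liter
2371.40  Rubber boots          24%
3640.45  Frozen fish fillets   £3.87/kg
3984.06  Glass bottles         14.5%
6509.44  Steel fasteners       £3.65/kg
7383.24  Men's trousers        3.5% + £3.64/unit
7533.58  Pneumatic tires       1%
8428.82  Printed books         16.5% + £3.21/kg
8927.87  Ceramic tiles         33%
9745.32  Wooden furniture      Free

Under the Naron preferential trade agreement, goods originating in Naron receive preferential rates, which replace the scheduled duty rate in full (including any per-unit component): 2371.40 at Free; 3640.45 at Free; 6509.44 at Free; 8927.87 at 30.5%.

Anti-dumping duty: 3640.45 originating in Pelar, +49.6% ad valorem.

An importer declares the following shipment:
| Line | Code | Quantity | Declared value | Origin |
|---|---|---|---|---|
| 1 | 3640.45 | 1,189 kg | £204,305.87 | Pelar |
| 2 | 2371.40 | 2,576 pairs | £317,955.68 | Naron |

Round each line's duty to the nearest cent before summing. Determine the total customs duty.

£105,937.14

Line 1 (3640.45, Pelar, 1,189 kg, £204,305.87):
Base rate for 3640.45 is £3.87/kg.
3640.45 has an FTA preferential rate, but origin Pelar is not Naron; base rate stands.
Additional duty on 3640.45 from Pelar: +49.6% ad valorem. Applied ad valorem rate = 49.6%.
Duty = £204,305.87 × 49.6% + 1,189 × £3.87 = £105,937.14.
Line 2 (2371.40, Naron, 2,576 pairs, £317,955.68):
Base rate for 2371.40 is 24%.
Origin Naron qualifies under the Ravos–Naron agreement and 2371.40 is covered: preferential rate Free applies instead.
Duty = £317,955.68 × 0% = £0.00.
Total = £105,937.14 + £0.00 = £105,937.14.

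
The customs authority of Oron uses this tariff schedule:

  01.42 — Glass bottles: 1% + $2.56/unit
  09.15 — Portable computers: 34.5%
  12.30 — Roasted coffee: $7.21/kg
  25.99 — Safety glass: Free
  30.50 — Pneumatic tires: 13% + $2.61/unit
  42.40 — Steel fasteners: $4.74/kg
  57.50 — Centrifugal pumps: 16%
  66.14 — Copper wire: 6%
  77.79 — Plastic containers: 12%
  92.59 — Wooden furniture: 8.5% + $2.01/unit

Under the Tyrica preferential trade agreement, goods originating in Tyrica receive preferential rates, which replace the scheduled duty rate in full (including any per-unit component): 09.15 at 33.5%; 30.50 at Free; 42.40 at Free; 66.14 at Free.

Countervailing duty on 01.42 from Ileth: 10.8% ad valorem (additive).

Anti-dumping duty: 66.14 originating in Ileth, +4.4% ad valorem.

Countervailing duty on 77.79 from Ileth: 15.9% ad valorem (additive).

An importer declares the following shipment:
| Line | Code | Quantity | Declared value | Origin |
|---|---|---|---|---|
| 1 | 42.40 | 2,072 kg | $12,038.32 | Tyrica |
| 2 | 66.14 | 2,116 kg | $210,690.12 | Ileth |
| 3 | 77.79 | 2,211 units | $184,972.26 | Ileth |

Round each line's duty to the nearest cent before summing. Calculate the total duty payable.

$73,519.03

Line 1 (42.40, Tyrica, 2,072 kg, $12,038.32):
Base rate for 42.40 is $4.74/kg.
Origin Tyrica qualifies under the Oron–Tyrica agreement and 42.40 is covered: preferential rate Free applies instead.
Duty = $12,038.32 × 0% = $0.00.
Line 2 (66.14, Ileth, 2,116 kg, $210,690.12):
Base rate for 66.14 is 6%.
66.14 has an FTA preferential rate, but origin Ileth is not Tyrica; base rate stands.
Additional duty on 66.14 from Ileth: +4.4%. Applied ad valorem rate: 6% + 4.4% = 10.4%.
Duty = $210,690.12 × 10.4% = $21,911.77.
Line 3 (77.79, Ileth, 2,211 units, $184,972.26):
Base rate for 77.79 is 12%.
Additional duty on 77.79 from Ileth: +15.9%. Applied ad valorem rate: 12% + 15.9% = 27.9%.
Duty = $184,972.26 × 27.9% = $51,607.26.
Total = $0.00 + $21,911.77 + $51,607.26 = $73,519.03.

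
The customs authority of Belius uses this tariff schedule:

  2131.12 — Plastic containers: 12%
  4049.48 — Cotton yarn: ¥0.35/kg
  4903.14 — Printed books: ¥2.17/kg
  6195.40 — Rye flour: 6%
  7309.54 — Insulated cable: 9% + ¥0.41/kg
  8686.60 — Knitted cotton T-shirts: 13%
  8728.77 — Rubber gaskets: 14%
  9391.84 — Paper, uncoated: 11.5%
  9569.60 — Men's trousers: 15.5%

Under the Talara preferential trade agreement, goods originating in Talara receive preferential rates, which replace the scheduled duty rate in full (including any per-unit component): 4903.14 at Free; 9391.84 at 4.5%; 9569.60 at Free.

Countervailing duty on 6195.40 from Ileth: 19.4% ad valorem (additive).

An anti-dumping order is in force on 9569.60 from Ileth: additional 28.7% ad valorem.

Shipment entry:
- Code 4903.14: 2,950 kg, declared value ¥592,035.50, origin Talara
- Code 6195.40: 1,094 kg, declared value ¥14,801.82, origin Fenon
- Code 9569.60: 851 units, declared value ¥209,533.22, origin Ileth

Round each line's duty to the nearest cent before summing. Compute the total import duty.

Line 1 (4903.14, Talara, 2,950 kg, ¥592,035.50):
Base rate for 4903.14 is ¥2.17/kg.
Origin Talara qualifies under the Belius–Talara agreement and 4903.14 is covered: preferential rate Free applies instead.
Duty = ¥592,035.50 × 0% = ¥0.00.
Line 2 (6195.40, Fenon, 1,094 kg, ¥14,801.82):
Base rate for 6195.40 is 6%.
The additional-duty order on 6195.40 targets Ileth, not Fenon; it does not apply.
Duty = ¥14,801.82 × 6% = ¥888.11.
Line 3 (9569.60, Ileth, 851 units, ¥209,533.22):
Base rate for 9569.60 is 15.5%.
9569.60 has an FTA preferential rate, but origin Ileth is not Talara; base rate stands.
Additional duty on 9569.60 from Ileth: +28.7%. Applied ad valorem rate: 15.5% + 28.7% = 44.2%.
Duty = ¥209,533.22 × 44.2% = ¥92,613.68.
Total = ¥0.00 + ¥888.11 + ¥92,613.68 = ¥93,501.79.

¥93,501.79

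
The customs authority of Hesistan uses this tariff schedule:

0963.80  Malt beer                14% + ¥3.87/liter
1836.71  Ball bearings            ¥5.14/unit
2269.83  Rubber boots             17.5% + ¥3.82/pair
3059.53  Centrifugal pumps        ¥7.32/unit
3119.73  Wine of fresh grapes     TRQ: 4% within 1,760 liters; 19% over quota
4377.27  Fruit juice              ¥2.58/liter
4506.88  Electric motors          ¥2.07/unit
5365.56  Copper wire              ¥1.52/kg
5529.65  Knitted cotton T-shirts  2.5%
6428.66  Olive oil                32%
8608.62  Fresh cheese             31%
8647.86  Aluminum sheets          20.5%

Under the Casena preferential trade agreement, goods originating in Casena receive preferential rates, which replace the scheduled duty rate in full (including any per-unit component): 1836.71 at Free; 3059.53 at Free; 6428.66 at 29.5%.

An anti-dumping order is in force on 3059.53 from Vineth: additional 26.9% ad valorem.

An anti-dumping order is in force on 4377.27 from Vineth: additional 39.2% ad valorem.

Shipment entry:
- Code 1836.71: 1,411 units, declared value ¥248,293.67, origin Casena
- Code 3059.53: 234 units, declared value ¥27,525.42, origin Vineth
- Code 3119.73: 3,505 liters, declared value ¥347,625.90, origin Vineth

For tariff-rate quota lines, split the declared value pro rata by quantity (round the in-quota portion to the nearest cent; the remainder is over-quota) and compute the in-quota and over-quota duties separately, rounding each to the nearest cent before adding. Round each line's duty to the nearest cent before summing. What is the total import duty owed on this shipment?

Line 1 (1836.71, Casena, 1,411 units, ¥248,293.67):
Base rate for 1836.71 is ¥5.14/unit.
Origin Casena qualifies under the Hesistan–Casena agreement and 1836.71 is covered: preferential rate Free applies instead.
Duty = ¥248,293.67 × 0% = ¥0.00.
Line 2 (3059.53, Vineth, 234 units, ¥27,525.42):
Base rate for 3059.53 is ¥7.32/unit.
3059.53 has an FTA preferential rate, but origin Vineth is not Casena; base rate stands.
Additional duty on 3059.53 from Vineth: +26.9% ad valorem. Applied ad valorem rate = 26.9%.
Duty = ¥27,525.42 × 26.9% + 234 × ¥7.32 = ¥9,117.22.
Line 3 (3119.73, Vineth, 3,505 liters, ¥347,625.90):
Code 3119.73 is under a tariff-rate quota (threshold 1,760 liters). In-quota: 1,760 liters at 4%; over-quota: 1,745 liters at 19%.
Pro-rata value split: in-quota = ¥347,625.90 × 1,760/3,505 = ¥174,556.80; over-quota = ¥347,625.90 − ¥174,556.80 = ¥173,069.10.
In-quota duty = ¥174,556.80 × 4% = ¥6,982.27. Over-quota duty = ¥173,069.10 × 19% = ¥32,883.13.
Line duty = ¥6,982.27 + ¥32,883.13 = ¥39,865.40.
Total = ¥0.00 + ¥9,117.22 + ¥39,865.40 = ¥48,982.62.

¥48,982.62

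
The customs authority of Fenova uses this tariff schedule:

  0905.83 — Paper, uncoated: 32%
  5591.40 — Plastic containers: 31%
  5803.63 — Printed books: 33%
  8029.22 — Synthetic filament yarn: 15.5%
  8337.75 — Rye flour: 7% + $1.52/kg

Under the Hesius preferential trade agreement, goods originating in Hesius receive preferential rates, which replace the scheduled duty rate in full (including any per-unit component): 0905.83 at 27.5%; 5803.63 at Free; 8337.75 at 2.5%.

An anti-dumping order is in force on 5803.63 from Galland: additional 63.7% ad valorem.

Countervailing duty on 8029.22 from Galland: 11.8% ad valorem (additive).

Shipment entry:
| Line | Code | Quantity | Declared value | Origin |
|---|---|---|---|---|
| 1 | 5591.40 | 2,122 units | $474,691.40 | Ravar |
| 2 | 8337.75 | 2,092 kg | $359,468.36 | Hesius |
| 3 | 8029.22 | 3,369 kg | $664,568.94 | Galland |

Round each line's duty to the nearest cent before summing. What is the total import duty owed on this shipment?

$337,568.36

Line 1 (5591.40, Ravar, 2,122 units, $474,691.40):
Base rate for 5591.40 is 31%.
Duty = $474,691.40 × 31% = $147,154.33.
Line 2 (8337.75, Hesius, 2,092 kg, $359,468.36):
Base rate for 8337.75 is 7% + $1.52/kg.
Origin Hesius qualifies under the Fenova–Hesius agreement and 8337.75 is covered: preferential rate 2.5% applies instead.
Duty = $359,468.36 × 2.5% = $8,986.71.
Line 3 (8029.22, Galland, 3,369 kg, $664,568.94):
Base rate for 8029.22 is 15.5%.
Additional duty on 8029.22 from Galland: +11.8%. Applied ad valorem rate: 15.5% + 11.8% = 27.3%.
Duty = $664,568.94 × 27.3% = $181,427.32.
Total = $147,154.33 + $8,986.71 + $181,427.32 = $337,568.36.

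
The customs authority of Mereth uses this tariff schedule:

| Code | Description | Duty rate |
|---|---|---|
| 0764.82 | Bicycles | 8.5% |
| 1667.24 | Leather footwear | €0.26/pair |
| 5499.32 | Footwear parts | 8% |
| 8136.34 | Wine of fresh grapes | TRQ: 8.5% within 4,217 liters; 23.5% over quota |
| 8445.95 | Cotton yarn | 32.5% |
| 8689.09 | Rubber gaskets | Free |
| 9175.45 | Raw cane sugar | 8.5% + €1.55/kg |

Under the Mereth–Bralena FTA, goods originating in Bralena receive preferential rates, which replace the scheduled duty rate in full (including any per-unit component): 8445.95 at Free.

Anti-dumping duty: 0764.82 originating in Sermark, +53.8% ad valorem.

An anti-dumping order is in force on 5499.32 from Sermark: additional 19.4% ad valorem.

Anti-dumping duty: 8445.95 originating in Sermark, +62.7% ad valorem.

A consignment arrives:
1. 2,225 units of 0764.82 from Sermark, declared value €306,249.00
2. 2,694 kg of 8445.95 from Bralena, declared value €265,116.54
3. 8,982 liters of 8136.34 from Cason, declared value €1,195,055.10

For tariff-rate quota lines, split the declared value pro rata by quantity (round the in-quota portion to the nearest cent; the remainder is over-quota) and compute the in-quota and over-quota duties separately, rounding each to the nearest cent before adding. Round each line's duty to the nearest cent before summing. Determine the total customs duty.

€387,470.30

Line 1 (0764.82, Sermark, 2,225 units, €306,249.00):
Base rate for 0764.82 is 8.5%.
Additional duty on 0764.82 from Sermark: +53.8%. Applied ad valorem rate: 8.5% + 53.8% = 62.3%.
Duty = €306,249.00 × 62.3% = €190,793.13.
Line 2 (8445.95, Bralena, 2,694 kg, €265,116.54):
Base rate for 8445.95 is 32.5%.
Origin Bralena qualifies under the Mereth–Bralena agreement and 8445.95 is covered: preferential rate Free applies instead.
The additional-duty order on 8445.95 targets Sermark, not Bralena; it does not apply.
Duty = €265,116.54 × 0% = €0.00.
Line 3 (8136.34, Cason, 8,982 liters, €1,195,055.10):
Code 8136.34 is under a tariff-rate quota (threshold 4,217 liters). In-quota: 4,217 liters at 8.5%; over-quota: 4,765 liters at 23.5%.
Pro-rata value split: in-quota = €1,195,055.10 × 4,217/8,982 = €561,071.85; over-quota = €1,195,055.10 − €561,071.85 = €633,983.25.
In-quota duty = €561,071.85 × 8.5% = €47,691.11. Over-quota duty = €633,983.25 × 23.5% = €148,986.06.
Line duty = €47,691.11 + €148,986.06 = €196,677.17.
Total = €190,793.13 + €0.00 + €196,677.17 = €387,470.30.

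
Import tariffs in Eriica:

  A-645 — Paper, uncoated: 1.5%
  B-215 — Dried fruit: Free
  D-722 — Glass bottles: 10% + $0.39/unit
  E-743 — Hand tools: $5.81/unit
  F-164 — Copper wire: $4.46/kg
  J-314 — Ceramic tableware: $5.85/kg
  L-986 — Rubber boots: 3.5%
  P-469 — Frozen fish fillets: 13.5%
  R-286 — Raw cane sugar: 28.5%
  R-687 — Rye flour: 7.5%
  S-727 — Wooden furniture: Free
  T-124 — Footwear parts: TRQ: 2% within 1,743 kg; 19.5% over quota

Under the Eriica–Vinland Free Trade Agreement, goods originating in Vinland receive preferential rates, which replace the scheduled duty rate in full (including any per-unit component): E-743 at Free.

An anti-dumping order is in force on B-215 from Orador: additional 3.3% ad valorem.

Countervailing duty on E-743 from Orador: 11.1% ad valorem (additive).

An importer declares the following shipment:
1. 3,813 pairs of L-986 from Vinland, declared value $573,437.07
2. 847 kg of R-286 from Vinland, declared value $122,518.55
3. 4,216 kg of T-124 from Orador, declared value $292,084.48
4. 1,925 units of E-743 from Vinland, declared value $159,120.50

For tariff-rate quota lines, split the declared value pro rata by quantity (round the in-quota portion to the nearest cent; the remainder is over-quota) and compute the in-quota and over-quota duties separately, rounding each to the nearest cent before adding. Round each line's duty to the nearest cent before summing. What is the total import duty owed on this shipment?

$90,812.43

Line 1 (L-986, Vinland, 3,813 pairs, $573,437.07):
Base rate for L-986 is 3.5%.
Origin Vinland is the FTA partner but L-986 is not on the preference list; base rate stands.
Duty = $573,437.07 × 3.5% = $20,070.30.
Line 2 (R-286, Vinland, 847 kg, $122,518.55):
Base rate for R-286 is 28.5%.
Origin Vinland is the FTA partner but R-286 is not on the preference list; base rate stands.
Duty = $122,518.55 × 28.5% = $34,917.79.
Line 3 (T-124, Orador, 4,216 kg, $292,084.48):
Code T-124 is under a tariff-rate quota (threshold 1,743 kg). In-quota: 1,743 kg at 2%; over-quota: 2,473 kg at 19.5%.
Pro-rata value split: in-quota = $292,084.48 × 1,743/4,216 = $120,755.04; over-quota = $292,084.48 − $120,755.04 = $171,329.44.
In-quota duty = $120,755.04 × 2% = $2,415.10. Over-quota duty = $171,329.44 × 19.5% = $33,409.24.
Line duty = $2,415.10 + $33,409.24 = $35,824.34.
Line 4 (E-743, Vinland, 1,925 units, $159,120.50):
Base rate for E-743 is $5.81/unit.
Origin Vinland qualifies under the Eriica–Vinland agreement and E-743 is covered: preferential rate Free applies instead.
The additional-duty order on E-743 targets Orador, not Vinland; it does not apply.
Duty = $159,120.50 × 0% = $0.00.
Total = $20,070.30 + $34,917.79 + $35,824.34 + $0.00 = $90,812.43.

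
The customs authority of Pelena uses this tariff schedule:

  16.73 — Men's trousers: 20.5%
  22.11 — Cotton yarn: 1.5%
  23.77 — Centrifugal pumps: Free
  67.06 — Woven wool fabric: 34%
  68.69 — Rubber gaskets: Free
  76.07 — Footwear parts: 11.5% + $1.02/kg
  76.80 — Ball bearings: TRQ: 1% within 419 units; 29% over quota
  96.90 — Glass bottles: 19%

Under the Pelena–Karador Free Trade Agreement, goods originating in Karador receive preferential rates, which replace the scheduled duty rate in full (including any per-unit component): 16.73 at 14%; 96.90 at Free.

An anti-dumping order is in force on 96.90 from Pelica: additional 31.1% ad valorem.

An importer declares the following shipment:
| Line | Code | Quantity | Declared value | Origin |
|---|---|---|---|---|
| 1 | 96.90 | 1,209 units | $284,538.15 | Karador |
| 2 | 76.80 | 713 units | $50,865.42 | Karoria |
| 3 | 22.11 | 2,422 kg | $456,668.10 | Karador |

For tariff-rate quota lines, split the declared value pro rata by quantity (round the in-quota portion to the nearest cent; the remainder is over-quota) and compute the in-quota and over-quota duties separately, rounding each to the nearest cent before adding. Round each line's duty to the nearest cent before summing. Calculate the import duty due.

Line 1 (96.90, Karador, 1,209 units, $284,538.15):
Base rate for 96.90 is 19%.
Origin Karador qualifies under the Pelena–Karador agreement and 96.90 is covered: preferential rate Free applies instead.
The additional-duty order on 96.90 targets Pelica, not Karador; it does not apply.
Duty = $284,538.15 × 0% = $0.00.
Line 2 (76.80, Karoria, 713 units, $50,865.42):
Code 76.80 is under a tariff-rate quota (threshold 419 units). In-quota: 419 units at 1%; over-quota: 294 units at 29%.
Pro-rata value split: in-quota = $50,865.42 × 419/713 = $29,891.46; over-quota = $50,865.42 − $29,891.46 = $20,973.96.
In-quota duty = $29,891.46 × 1% = $298.91. Over-quota duty = $20,973.96 × 29% = $6,082.45.
Line duty = $298.91 + $6,082.45 = $6,381.36.
Line 3 (22.11, Karador, 2,422 kg, $456,668.10):
Base rate for 22.11 is 1.5%.
Origin Karador is the FTA partner but 22.11 is not on the preference list; base rate stands.
Duty = $456,668.10 × 1.5% = $6,850.02.
Total = $0.00 + $6,381.36 + $6,850.02 = $13,231.38.

$13,231.38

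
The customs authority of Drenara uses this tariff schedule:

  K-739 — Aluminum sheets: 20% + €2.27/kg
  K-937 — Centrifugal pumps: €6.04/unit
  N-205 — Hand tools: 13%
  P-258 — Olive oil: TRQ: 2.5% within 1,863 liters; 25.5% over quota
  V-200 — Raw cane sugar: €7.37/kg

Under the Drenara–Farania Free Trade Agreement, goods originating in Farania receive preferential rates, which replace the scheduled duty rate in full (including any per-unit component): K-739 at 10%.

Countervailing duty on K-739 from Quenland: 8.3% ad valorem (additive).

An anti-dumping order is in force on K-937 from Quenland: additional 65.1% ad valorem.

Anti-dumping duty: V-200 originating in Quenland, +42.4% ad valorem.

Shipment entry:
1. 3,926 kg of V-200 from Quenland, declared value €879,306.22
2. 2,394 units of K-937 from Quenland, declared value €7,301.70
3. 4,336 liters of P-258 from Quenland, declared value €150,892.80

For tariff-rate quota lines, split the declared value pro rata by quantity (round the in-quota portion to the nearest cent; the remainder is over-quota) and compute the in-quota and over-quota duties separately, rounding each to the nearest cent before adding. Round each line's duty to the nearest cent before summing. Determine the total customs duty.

Line 1 (V-200, Quenland, 3,926 kg, €879,306.22):
Base rate for V-200 is €7.37/kg.
Additional duty on V-200 from Quenland: +42.4% ad valorem. Applied ad valorem rate = 42.4%.
Duty = €879,306.22 × 42.4% + 3,926 × €7.37 = €401,760.46.
Line 2 (K-937, Quenland, 2,394 units, €7,301.70):
Base rate for K-937 is €6.04/unit.
Additional duty on K-937 from Quenland: +65.1% ad valorem. Applied ad valorem rate = 65.1%.
Duty = €7,301.70 × 65.1% + 2,394 × €6.04 = €19,213.17.
Line 3 (P-258, Quenland, 4,336 liters, €150,892.80):
Code P-258 is under a tariff-rate quota (threshold 1,863 liters). In-quota: 1,863 liters at 2.5%; over-quota: 2,473 liters at 25.5%.
Pro-rata value split: in-quota = €150,892.80 × 1,863/4,336 = €64,832.40; over-quota = €150,892.80 − €64,832.40 = €86,060.40.
In-quota duty = €64,832.40 × 2.5% = €1,620.81. Over-quota duty = €86,060.40 × 25.5% = €21,945.40.
Line duty = €1,620.81 + €21,945.40 = €23,566.21.
Total = €401,760.46 + €19,213.17 + €23,566.21 = €444,539.84.

€444,539.84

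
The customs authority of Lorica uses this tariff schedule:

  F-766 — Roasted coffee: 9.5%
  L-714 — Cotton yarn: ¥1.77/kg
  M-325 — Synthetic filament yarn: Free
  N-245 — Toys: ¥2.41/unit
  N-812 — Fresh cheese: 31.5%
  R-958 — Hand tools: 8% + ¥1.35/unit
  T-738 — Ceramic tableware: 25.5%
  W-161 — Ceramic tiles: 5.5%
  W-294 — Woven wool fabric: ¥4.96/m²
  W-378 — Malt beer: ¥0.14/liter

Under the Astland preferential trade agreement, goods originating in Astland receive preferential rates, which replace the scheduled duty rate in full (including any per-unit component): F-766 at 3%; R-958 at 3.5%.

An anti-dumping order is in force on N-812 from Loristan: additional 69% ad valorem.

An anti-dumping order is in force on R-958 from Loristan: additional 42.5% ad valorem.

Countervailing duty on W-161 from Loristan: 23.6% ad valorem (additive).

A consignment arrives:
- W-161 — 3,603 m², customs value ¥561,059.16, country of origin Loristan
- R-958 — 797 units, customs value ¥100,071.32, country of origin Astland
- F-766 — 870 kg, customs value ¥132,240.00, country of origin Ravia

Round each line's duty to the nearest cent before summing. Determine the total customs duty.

Line 1 (W-161, Loristan, 3,603 m², ¥561,059.16):
Base rate for W-161 is 5.5%.
Additional duty on W-161 from Loristan: +23.6%. Applied ad valorem rate: 5.5% + 23.6% = 29.1%.
Duty = ¥561,059.16 × 29.1% = ¥163,268.22.
Line 2 (R-958, Astland, 797 units, ¥100,071.32):
Base rate for R-958 is 8% + ¥1.35/unit.
Origin Astland qualifies under the Lorica–Astland agreement and R-958 is covered: preferential rate 3.5% applies instead.
The additional-duty order on R-958 targets Loristan, not Astland; it does not apply.
Duty = ¥100,071.32 × 3.5% = ¥3,502.50.
Line 3 (F-766, Ravia, 870 kg, ¥132,240.00):
Base rate for F-766 is 9.5%.
F-766 has an FTA preferential rate, but origin Ravia is not Astland; base rate stands.
Duty = ¥132,240.00 × 9.5% = ¥12,562.80.
Total = ¥163,268.22 + ¥3,502.50 + ¥12,562.80 = ¥179,333.52.

¥179,333.52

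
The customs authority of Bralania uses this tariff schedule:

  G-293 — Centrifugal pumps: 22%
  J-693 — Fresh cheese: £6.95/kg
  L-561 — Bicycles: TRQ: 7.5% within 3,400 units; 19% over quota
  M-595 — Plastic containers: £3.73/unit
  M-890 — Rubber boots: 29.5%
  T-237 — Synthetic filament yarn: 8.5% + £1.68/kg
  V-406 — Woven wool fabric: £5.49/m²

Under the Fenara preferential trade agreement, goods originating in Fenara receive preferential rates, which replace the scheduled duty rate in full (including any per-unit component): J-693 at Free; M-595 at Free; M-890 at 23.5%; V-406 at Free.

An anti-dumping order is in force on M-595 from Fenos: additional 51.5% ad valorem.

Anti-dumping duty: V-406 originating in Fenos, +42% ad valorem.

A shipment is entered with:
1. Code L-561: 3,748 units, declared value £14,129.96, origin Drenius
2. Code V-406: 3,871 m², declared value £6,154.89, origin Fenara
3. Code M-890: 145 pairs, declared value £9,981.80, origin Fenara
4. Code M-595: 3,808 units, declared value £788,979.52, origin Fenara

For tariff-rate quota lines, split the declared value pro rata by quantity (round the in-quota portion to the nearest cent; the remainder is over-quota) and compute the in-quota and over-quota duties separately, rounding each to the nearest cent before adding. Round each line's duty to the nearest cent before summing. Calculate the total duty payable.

£3,556.34

Line 1 (L-561, Drenius, 3,748 units, £14,129.96):
Code L-561 is under a tariff-rate quota (threshold 3,400 units). In-quota: 3,400 units at 7.5%; over-quota: 348 units at 19%.
Pro-rata value split: in-quota = £14,129.96 × 3,400/3,748 = £12,818.00; over-quota = £14,129.96 − £12,818.00 = £1,311.96.
In-quota duty = £12,818.00 × 7.5% = £961.35. Over-quota duty = £1,311.96 × 19% = £249.27.
Line duty = £961.35 + £249.27 = £1,210.62.
Line 2 (V-406, Fenara, 3,871 m², £6,154.89):
Base rate for V-406 is £5.49/m².
Origin Fenara qualifies under the Bralania–Fenara agreement and V-406 is covered: preferential rate Free applies instead.
The additional-duty order on V-406 targets Fenos, not Fenara; it does not apply.
Duty = £6,154.89 × 0% = £0.00.
Line 3 (M-890, Fenara, 145 pairs, £9,981.80):
Base rate for M-890 is 29.5%.
Origin Fenara qualifies under the Bralania–Fenara agreement and M-890 is covered: preferential rate 23.5% applies instead.
Duty = £9,981.80 × 23.5% = £2,345.72.
Line 4 (M-595, Fenara, 3,808 units, £788,979.52):
Base rate for M-595 is £3.73/unit.
Origin Fenara qualifies under the Bralania–Fenara agreement and M-595 is covered: preferential rate Free applies instead.
The additional-duty order on M-595 targets Fenos, not Fenara; it does not apply.
Duty = £788,979.52 × 0% = £0.00.
Total = £1,210.62 + £0.00 + £2,345.72 + £0.00 = £3,556.34.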